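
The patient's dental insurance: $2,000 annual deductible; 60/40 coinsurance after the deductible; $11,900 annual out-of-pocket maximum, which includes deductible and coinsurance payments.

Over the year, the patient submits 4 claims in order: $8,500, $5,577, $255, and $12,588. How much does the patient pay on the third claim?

Claim 1 ($8,500): $2,000 to deductible, leaving $6,500; coinsurance $6,500 × 40% = $2,600. Patient pays $4,600; OOP now $4,600.
Claim 2 ($5,577): deductible already satisfied, so patient's share is 40% × $5,577 = $2,230.80. Patient pays $2,230.80; OOP now $6,830.80.
Claim 3 ($255): 40% coinsurance on $255 = $102. Patient pays $102; OOP now $6,932.80.

$102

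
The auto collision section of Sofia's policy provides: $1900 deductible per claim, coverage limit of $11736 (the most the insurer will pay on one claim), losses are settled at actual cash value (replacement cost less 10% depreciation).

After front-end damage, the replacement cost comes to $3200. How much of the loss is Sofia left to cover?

At 10% depreciation, ACV = $3200 − $320 = $2880.
Subtract the deductible: $2880 − $1900 = $980.
That's under the $11736 cap, so the insurer reimburses the full $980.
The driver bears the rest of the original loss: $3200 − $980 = $2220.

$2220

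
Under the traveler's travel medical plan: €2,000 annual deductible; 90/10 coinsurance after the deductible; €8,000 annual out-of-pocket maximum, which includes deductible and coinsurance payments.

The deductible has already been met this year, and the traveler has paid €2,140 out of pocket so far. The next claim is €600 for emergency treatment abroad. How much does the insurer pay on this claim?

The deductible is already satisfied, so the full bill goes to coinsurance.
Coinsurance: €600 × 10% = €60.
Total out-of-pocket so far would be €2,140 + €60 = €2,200, below the €8,000 cap — no reduction.
Insurer pays the balance: €600 − €60 = €540.

€540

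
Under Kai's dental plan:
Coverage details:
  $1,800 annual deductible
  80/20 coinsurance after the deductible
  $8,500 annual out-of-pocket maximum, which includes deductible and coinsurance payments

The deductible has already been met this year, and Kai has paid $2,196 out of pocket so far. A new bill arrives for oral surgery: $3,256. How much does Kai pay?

$651.20

The deductible is already satisfied, so the full bill goes to coinsurance.
20% of $3,256 = $651.20 falls to the patient.
Total out-of-pocket so far would be $2,196 + $651.20 = $2,847.20, below the $8,500 cap — no reduction.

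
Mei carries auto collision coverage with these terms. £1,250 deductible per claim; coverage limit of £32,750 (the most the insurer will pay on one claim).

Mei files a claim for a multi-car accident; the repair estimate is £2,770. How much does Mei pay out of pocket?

After the deductible, £2,770 − £1,250 = £1,520 remains.
That's under the £32,750 cap, so the insurer reimburses the full £1,520.
The driver bears the rest of the original loss: £2,770 − £1,520 = £1,250.

£1,250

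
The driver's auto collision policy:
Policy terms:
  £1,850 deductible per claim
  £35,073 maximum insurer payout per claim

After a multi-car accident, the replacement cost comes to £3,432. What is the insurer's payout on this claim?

Subtract the deductible: £3,432 − £1,850 = £1,582.
£1,582 ≤ £35,073, so the limit doesn't bind; insurer pays £1,582.

£1,582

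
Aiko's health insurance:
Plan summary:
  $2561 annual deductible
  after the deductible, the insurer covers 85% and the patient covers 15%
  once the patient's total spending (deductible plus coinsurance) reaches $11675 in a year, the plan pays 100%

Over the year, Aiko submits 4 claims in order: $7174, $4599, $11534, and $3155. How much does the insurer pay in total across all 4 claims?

$20315.85

Claim 1 — $7174: $2561 finishes the deductible; $4613 goes to coinsurance; 15% of $4613 = $691.95. Cost to patient: $3252.95. OOP to date $3252.95. Insurer: $7174 − $3252.95 = $3921.05.
Claim 2 — $4599: deductible already satisfied, so patient's share is 15% × $4599 = $689.85. Patient pays $689.85; OOP now $3942.80. Plan pays $4599 − $689.85 = $3909.15.
Claim 3 — $11534: deductible met; 15% of $11534 = $1730.10. Patient pays $1730.10; OOP now $5672.90. Plan pays $11534 − $1730.10 = $9803.90.
Claim 4 — $3155: deductible already satisfied, so patient's share is 15% × $3155 = $473.25. Cost to patient: $473.25. OOP to date $6146.15. Insurer: $3155 − $473.25 = $2681.75.
Insurer total = bills − patient's total = $26462 − $6146.15 = $20315.85.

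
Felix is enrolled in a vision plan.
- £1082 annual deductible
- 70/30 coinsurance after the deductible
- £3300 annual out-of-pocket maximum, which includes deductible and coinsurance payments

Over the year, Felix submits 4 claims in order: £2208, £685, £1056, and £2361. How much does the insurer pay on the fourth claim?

£1652.70

Claim 1 — £2208: £1082 finishes the deductible; £1126 goes to coinsurance; 30% of £1126 = £337.80. Member owes £1419.80 (running OOP £1419.80). Plan pays £2208 − £1419.80 = £788.20.
Claim 2 — £685: 30% coinsurance on £685 = £205.50. Member pays £205.50; OOP now £1625.30. Insurer: £685 − £205.50 = £479.50.
Claim 3 — £1056: deductible already satisfied, so member's share is 30% × £1056 = £316.80. Member owes £316.80 (running OOP £1942.10). Plan pays £1056 − £316.80 = £739.20.
Claim 4 — £2361: 30% coinsurance on £2361 = £708.30. Member pays £708.30; OOP now £2650.40. Plan pays £2361 − £708.30 = £1652.70.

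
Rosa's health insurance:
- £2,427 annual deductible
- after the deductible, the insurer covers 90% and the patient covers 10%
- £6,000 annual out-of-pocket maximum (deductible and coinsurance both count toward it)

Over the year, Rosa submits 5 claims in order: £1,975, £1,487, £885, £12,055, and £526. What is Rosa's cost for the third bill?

£88.50

Bill 1, £1,975: fully absorbed by the deductible. Cost to patient: £1,975. OOP to date £1,975.
Bill 2, £1,487: £452 to deductible, leaving £1,035; 10% of £1,035 = £103.50. Patient pays £555.50; OOP now £2,530.50.
Bill 3, £885: deductible already satisfied, so patient's share is 10% × £885 = £88.50. Cost to patient: £88.50. OOP to date £2,619.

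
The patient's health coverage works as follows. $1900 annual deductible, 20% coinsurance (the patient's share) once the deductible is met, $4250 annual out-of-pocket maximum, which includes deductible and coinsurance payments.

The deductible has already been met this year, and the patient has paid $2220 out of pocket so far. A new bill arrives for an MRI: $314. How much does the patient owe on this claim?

With the deductible met, the entire $314 is subject to coinsurance.
Patient's 20% share of $314 is $62.80.
Cumulative spending $2220 + $62.80 = $2282.80 stays under the $4250 maximum.

$62.80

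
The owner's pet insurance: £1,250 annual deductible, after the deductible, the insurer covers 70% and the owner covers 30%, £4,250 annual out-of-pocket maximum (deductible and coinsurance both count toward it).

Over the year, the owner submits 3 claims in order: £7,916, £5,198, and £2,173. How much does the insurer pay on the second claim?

£4,197.80

#1 (£7,916): deductible takes £1,250, £6,666 remains; coinsurance £6,666 × 30% = £1,999.80. Cost to owner: £3,249.80. OOP to date £3,249.80. Insurer: £7,916 − £3,249.80 = £4,666.20.
#2 (£5,198): deductible met; 30% of £5,198 = £1,559.40. That would push OOP to £4,809.20, over the £4,250 cap, so owner pays £4,250 − £3,249.80 = £1,000.20. Insurer: £5,198 − £1,000.20 = £4,197.80.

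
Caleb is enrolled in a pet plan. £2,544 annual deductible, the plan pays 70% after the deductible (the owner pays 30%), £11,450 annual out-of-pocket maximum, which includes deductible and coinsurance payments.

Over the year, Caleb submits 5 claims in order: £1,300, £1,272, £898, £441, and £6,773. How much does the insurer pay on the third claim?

Claim 1 (£1,300): all of it applies to the deductible. Owner pays £1,300; OOP now £1,300. Insurer: £1,300 − £1,300 = £0.
Claim 2 (£1,272): £1,244 to deductible, leaving £28; owner's 30% is £8.40. Cost to owner: £1,252.40. OOP to date £2,552.40. Plan pays £1,272 − £1,252.40 = £19.60.
Claim 3 (£898): 30% coinsurance on £898 = £269.40. Owner owes £269.40 (running OOP £2,821.80). Plan pays £898 − £269.40 = £628.60.

£628.60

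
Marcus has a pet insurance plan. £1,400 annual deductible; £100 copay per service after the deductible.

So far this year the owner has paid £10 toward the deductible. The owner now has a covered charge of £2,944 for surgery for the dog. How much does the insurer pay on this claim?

£10 of the £1,400 deductible is already met, leaving £1,390.
After the £1,390 deductible portion, £2,944 − £1,390 = £1,554 is subject to the copay.
Copay on this service: £100.
Owner responsibility: £1,390 + £100 = £1,490.
The insurer covers the remainder: £2,944 − £1,490 = £1,454.

£1,454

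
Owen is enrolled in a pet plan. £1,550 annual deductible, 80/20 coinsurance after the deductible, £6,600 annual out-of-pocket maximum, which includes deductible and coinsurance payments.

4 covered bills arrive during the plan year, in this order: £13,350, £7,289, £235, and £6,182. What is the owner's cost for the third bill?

£47

#1 (£13,350): deductible takes £1,550, £11,800 remains; coinsurance £11,800 × 20% = £2,360. Owner owes £3,910 (running OOP £3,910).
#2 (£7,289): deductible met; 20% of £7,289 = £1,457.80. Owner pays £1,457.80; OOP now £5,367.80.
#3 (£235): 20% coinsurance on £235 = £47. Cost to owner: £47. OOP to date £5,414.80.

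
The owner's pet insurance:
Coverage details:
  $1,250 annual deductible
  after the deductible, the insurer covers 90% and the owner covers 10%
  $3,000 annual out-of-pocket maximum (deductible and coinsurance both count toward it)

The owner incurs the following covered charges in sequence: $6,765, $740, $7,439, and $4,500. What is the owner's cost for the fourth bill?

$380.60

Bill 1, $6,765: deductible takes $1,250, $5,515 remains; coinsurance $5,515 × 10% = $551.50. Owner owes $1,801.50 (running OOP $1,801.50).
Bill 2, $740: deductible met; 10% of $740 = $74. Owner owes $74 (running OOP $1,875.50).
Bill 3, $7,439: 10% coinsurance on $7,439 = $743.90. Cost to owner: $743.90. OOP to date $2,619.40.
Bill 4, $4,500: deductible met; 10% of $4,500 = $450. Adding that to $2,619.40 gives $3,069.40, past the $3,000 cap; owner pays only $3,000 − $2,619.40 = $380.60.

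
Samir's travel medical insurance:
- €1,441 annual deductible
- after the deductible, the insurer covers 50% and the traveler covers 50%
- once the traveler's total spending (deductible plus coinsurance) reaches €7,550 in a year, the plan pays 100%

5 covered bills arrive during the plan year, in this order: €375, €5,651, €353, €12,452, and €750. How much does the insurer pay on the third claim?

#1 (€375): fully absorbed by the deductible. Cost to traveler: €375. OOP to date €375. Plan pays €375 − €375 = €0.
#2 (€5,651): €1,066 to deductible, leaving €4,585; 50% of €4,585 = €2,292.50. Cost to traveler: €3,358.50. OOP to date €3,733.50. Plan pays €5,651 − €3,358.50 = €2,292.50.
#3 (€353): 50% coinsurance on €353 = €176.50. Cost to traveler: €176.50. OOP to date €3,910. Plan pays €353 − €176.50 = €176.50.

€176.50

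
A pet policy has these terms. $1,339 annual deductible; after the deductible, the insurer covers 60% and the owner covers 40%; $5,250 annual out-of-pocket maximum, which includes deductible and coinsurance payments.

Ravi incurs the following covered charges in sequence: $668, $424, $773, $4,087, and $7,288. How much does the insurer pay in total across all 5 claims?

$7,990

Claim 1 — $668: entire amount goes to the deductible. Owner owes $668 (running OOP $668). Plan pays $668 − $668 = $0.
Claim 2 — $424: all of it applies to the deductible. Owner pays $424; OOP now $1,092. Insurer: $424 − $424 = $0.
Claim 3 — $773: $247 to deductible, leaving $526; coinsurance $526 × 40% = $210.40. Owner pays $457.40; OOP now $1,549.40. Plan pays $773 − $457.40 = $315.60.
Claim 4 — $4,087: deductible met; 40% of $4,087 = $1,634.80. Cost to owner: $1,634.80. OOP to date $3,184.20. Insurer: $4,087 − $1,634.80 = $2,452.20.
Claim 5 — $7,288: deductible met; 40% of $7,288 = $2,915.20. That would push OOP to $6,099.40, over the $5,250 cap, so owner pays $5,250 − $3,184.20 = $2,065.80. Plan pays $7,288 − $2,065.80 = $5,222.20.
Insurer total: $0 + $0 + $315.60 + $2,452.20 + $5,222.20 = $7,990.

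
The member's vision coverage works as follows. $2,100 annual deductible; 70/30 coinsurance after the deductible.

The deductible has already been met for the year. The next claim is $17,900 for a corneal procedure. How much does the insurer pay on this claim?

The deductible is already satisfied, so the full bill goes to coinsurance.
Coinsurance: $17,900 × 30% = $5,370.
The plan picks up $17,900 − $5,370 = $12,530.

$12,530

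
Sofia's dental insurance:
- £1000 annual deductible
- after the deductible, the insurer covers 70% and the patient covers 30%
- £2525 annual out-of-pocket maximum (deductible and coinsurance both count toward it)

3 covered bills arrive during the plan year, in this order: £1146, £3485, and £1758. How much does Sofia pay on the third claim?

£435.70

Claim 1 (£1146): deductible takes £1000, £146 remains; 30% of £146 = £43.80. Patient pays £1043.80; OOP now £1043.80.
Claim 2 (£3485): deductible met; 30% of £3485 = £1045.50. Patient pays £1045.50; OOP now £2089.30.
Claim 3 (£1758): 30% coinsurance on £1758 = £527.40. Adding that to £2089.30 gives £2616.70, past the £2525 cap; patient pays only £2525 − £2089.30 = £435.70.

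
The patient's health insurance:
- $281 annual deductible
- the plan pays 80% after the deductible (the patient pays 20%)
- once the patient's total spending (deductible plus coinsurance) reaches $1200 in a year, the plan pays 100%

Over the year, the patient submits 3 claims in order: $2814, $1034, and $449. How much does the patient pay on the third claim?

Claim 1 ($2814): $281 finishes the deductible; $2533 goes to coinsurance; 20% of $2533 = $506.60. Patient owes $787.60 (running OOP $787.60).
Claim 2 ($1034): 20% coinsurance on $1034 = $206.80. Patient owes $206.80 (running OOP $994.40).
Claim 3 ($449): deductible met; 20% of $449 = $89.80. Cost to patient: $89.80. OOP to date $1084.20.

$89.80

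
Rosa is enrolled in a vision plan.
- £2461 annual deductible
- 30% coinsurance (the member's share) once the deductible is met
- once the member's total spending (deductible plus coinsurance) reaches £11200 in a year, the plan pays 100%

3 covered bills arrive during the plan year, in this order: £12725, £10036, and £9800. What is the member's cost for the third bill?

£2649

Claim 1 (£12725): £2461 to deductible, leaving £10264; 30% of £10264 = £3079.20. Member owes £5540.20 (running OOP £5540.20).
Claim 2 (£10036): deductible met; 30% of £10036 = £3010.80. Cost to member: £3010.80. OOP to date £8551.
Claim 3 (£9800): 30% coinsurance on £9800 = £2940. That would push OOP to £11491, over the £11200 cap, so member pays £11200 − £8551 = £2649.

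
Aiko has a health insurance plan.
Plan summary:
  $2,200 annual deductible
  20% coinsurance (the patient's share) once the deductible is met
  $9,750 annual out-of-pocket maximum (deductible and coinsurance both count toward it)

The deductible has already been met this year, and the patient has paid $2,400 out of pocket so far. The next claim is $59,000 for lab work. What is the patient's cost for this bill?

$7,350

With the deductible met, the entire $59,000 is subject to coinsurance.
20% of $59,000 = $11,800 falls to the patient.
Adding $11,800 to the $2,400 already spent would give $14,200, which exceeds the $9,750 cap; the patient pays just $9,750 − $2,400 = $7,350.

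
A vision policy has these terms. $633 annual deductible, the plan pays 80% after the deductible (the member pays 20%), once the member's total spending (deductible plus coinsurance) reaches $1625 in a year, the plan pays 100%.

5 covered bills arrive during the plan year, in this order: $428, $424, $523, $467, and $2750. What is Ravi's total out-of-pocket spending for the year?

$1424.80

#1 ($428): entire amount goes to the deductible. Member pays $428; OOP now $428.
#2 ($424): $205 finishes the deductible; $219 goes to coinsurance; 20% of $219 = $43.80. Member owes $248.80 (running OOP $676.80).
#3 ($523): deductible already satisfied, so member's share is 20% × $523 = $104.60. Member owes $104.60 (running OOP $781.40).
#4 ($467): deductible met; 20% of $467 = $93.40. Member pays $93.40; OOP now $874.80.
#5 ($2750): 20% coinsurance on $2750 = $550. Member owes $550 (running OOP $1424.80).
Summing the member's payments: $428 + $248.80 + $104.60 + $93.40 + $550 = $1424.80.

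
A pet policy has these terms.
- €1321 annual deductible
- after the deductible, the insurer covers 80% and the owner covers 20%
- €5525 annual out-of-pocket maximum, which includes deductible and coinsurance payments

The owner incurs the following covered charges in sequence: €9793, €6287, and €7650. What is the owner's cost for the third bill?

€1252.20

Claim 1 — €9793: deductible takes €1321, €8472 remains; 20% of €8472 = €1694.40. Cost to owner: €3015.40. OOP to date €3015.40.
Claim 2 — €6287: deductible already satisfied, so owner's share is 20% × €6287 = €1257.40. Owner owes €1257.40 (running OOP €4272.80).
Claim 3 — €7650: deductible met; 20% of €7650 = €1530. OOP would hit €5802.80 > €5525, so the cap limits the owner to €5525 − €4272.80 = €1252.20.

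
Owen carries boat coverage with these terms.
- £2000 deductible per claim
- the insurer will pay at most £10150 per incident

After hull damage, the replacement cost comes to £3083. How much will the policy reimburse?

£1083

Less the £2000 deductible: £3083 − £2000 = £1083.
£1083 ≤ £10150, so the limit doesn't bind; insurer pays £1083.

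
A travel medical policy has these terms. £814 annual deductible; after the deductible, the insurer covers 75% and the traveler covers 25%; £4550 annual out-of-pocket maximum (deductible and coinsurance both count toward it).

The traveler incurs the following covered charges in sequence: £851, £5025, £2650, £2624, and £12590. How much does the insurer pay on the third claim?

£1987.50

Claim 1 — £851: deductible takes £814, £37 remains; coinsurance £37 × 25% = £9.25. Cost to traveler: £823.25. OOP to date £823.25. Insurer: £851 − £823.25 = £27.75.
Claim 2 — £5025: deductible met; 25% of £5025 = £1256.25. Traveler owes £1256.25 (running OOP £2079.50). Plan pays £5025 − £1256.25 = £3768.75.
Claim 3 — £2650: deductible already satisfied, so traveler's share is 25% × £2650 = £662.50. Cost to traveler: £662.50. OOP to date £2742. Plan pays £2650 − £662.50 = £1987.50.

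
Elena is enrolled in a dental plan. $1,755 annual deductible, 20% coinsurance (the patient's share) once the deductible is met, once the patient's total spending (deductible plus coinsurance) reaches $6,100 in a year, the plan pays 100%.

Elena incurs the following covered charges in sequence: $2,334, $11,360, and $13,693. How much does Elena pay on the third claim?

Bill 1, $2,334: $1,755 finishes the deductible; $579 goes to coinsurance; patient's 20% is $115.80. Cost to patient: $1,870.80. OOP to date $1,870.80.
Bill 2, $11,360: deductible already satisfied, so patient's share is 20% × $11,360 = $2,272. Patient pays $2,272; OOP now $4,142.80.
Bill 3, $13,693: 20% coinsurance on $13,693 = $2,738.60. That would push OOP to $6,881.40, over the $6,100 cap, so patient pays $6,100 − $4,142.80 = $1,957.20.

$1,957.20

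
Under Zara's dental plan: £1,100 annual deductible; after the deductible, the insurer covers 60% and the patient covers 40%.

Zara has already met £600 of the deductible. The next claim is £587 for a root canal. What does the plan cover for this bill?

Deductible still to meet: £1,100 − £600 = £500.
That leaves £587 − £500 = £87 for coinsurance.
Coinsurance: £87 × 40% = £34.80.
That puts the patient's cost at £500 + £34.80 = £534.80.
Insurer pays the balance: £587 − £534.80 = £52.20.

£52.20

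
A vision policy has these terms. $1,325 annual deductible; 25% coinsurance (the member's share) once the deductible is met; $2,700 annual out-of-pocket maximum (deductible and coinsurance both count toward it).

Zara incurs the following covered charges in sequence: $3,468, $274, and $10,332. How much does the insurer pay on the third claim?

$9,561.25

#1 ($3,468): deductible takes $1,325, $2,143 remains; coinsurance $2,143 × 25% = $535.75. Member pays $1,860.75; OOP now $1,860.75. Insurer: $3,468 − $1,860.75 = $1,607.25.
#2 ($274): 25% coinsurance on $274 = $68.50. Member pays $68.50; OOP now $1,929.25. Plan pays $274 − $68.50 = $205.50.
#3 ($10,332): 25% coinsurance on $10,332 = $2,583. Adding that to $1,929.25 gives $4,512.25, past the $2,700 cap; member pays only $2,700 − $1,929.25 = $770.75. Insurer: $10,332 − $770.75 = $9,561.25.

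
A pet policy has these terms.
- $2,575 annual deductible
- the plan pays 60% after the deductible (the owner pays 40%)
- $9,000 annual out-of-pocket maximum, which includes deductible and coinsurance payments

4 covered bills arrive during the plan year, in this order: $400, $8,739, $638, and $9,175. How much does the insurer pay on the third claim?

$382.80

#1 ($400): all of it applies to the deductible. Owner owes $400 (running OOP $400). Insurer: $400 − $400 = $0.
#2 ($8,739): deductible takes $2,175, $6,564 remains; owner's 40% is $2,625.60. Cost to owner: $4,800.60. OOP to date $5,200.60. Insurer: $8,739 − $4,800.60 = $3,938.40.
#3 ($638): deductible met; 40% of $638 = $255.20. Owner pays $255.20; OOP now $5,455.80. Plan pays $638 − $255.20 = $382.80.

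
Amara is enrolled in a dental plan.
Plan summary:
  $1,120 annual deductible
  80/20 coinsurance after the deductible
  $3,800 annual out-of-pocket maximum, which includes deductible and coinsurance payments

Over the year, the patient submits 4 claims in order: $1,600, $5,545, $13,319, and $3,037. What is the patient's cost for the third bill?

$1,475

Claim 1 — $1,600: deductible takes $1,120, $480 remains; 20% of $480 = $96. Cost to patient: $1,216. OOP to date $1,216.
Claim 2 — $5,545: deductible met; 20% of $5,545 = $1,109. Patient owes $1,109 (running OOP $2,325).
Claim 3 — $13,319: deductible met; 20% of $13,319 = $2,663.80. OOP would hit $4,988.80 > $3,800, so the cap limits the patient to $3,800 − $2,325 = $1,475.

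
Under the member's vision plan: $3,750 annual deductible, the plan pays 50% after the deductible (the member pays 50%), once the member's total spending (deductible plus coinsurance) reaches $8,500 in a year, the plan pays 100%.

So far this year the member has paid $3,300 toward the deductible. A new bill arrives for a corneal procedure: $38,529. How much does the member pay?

Remaining deductible: $3,750 − $3,300 = $450.
The remaining $38,079 (= $38,529 − $450) moves to coinsurance.
Coinsurance: $38,079 × 50% = $19,039.50.
So the member owes $450 + $19,039.50 = $19,489.50 before any cap.
Adding $19,489.50 to the $3,300 already spent would give $22,789.50, which exceeds the $8,500 cap; the member pays just $8,500 − $3,300 = $5,200.

$5,200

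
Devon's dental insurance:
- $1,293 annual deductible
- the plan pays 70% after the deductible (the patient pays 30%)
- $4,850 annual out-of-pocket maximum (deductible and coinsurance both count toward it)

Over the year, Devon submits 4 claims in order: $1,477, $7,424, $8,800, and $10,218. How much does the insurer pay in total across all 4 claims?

$23,069

Bill 1, $1,477: $1,293 finishes the deductible; $184 goes to coinsurance; coinsurance $184 × 30% = $55.20. Cost to patient: $1,348.20. OOP to date $1,348.20. Insurer: $1,477 − $1,348.20 = $128.80.
Bill 2, $7,424: deductible met; 30% of $7,424 = $2,227.20. Patient pays $2,227.20; OOP now $3,575.40. Plan pays $7,424 − $2,227.20 = $5,196.80.
Bill 3, $8,800: deductible already satisfied, so patient's share is 30% × $8,800 = $2,640. Adding that to $3,575.40 gives $6,215.40, past the $4,850 cap; patient pays only $4,850 − $3,575.40 = $1,274.60. Plan pays $8,800 − $1,274.60 = $7,525.40.
Bill 4, $10,218: deductible already satisfied, so patient's share is 30% × $10,218 = $3,065.40. Adding that to $4,850 gives $7,915.40, past the $4,850 cap; patient pays only $4,850 − $4,850 = $0. Insurer: $10,218 − $0 = $10,218.
Insurer total: $128.80 + $5,196.80 + $7,525.40 + $10,218 = $23,069.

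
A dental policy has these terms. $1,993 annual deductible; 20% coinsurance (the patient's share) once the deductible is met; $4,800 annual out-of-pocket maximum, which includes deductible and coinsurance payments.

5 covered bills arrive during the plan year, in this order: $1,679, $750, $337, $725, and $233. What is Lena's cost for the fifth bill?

Claim 1 — $1,679: all of it applies to the deductible. Patient pays $1,679; OOP now $1,679.
Claim 2 — $750: $314 finishes the deductible; $436 goes to coinsurance; patient's 20% is $87.20. Patient owes $401.20 (running OOP $2,080.20).
Claim 3 — $337: 20% coinsurance on $337 = $67.40. Patient owes $67.40 (running OOP $2,147.60).
Claim 4 — $725: 20% coinsurance on $725 = $145. Patient pays $145; OOP now $2,292.60.
Claim 5 — $233: 20% coinsurance on $233 = $46.60. Patient owes $46.60 (running OOP $2,339.20).

$46.60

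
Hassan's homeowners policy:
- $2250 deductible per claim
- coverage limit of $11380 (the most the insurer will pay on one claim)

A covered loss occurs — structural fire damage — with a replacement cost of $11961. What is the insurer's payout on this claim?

After the deductible, $11961 − $2250 = $9711 remains.
$9711 is within the $11380 limit, so the insurer pays $9711.

$9711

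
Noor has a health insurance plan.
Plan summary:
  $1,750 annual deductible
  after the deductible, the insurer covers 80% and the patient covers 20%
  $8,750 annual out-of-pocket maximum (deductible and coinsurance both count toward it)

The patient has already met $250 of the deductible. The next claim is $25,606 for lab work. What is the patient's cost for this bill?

Deductible still to meet: $1,750 − $250 = $1,500.
The remaining $24,106 (= $25,606 − $1,500) moves to coinsurance.
20% of $24,106 = $4,821.20 falls to the patient.
So the patient owes $1,500 + $4,821.20 = $6,321.20 before any cap.
Total out-of-pocket so far would be $250 + $6,321.20 = $6,571.20, below the $8,750 cap — no reduction.

$6,321.20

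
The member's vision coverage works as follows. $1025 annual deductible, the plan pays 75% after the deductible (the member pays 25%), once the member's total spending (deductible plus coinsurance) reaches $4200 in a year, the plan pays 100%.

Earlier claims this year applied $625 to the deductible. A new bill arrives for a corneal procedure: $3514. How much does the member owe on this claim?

$1178.50

$625 of the $1025 deductible is already met, leaving $400.
After the $400 deductible portion, $3514 − $400 = $3114 is subject to coinsurance.
25% of $3114 = $778.50 falls to the member.
Member responsibility before any cap: $400 + $778.50 = $1178.50.
Total out-of-pocket so far would be $625 + $1178.50 = $1803.50, below the $4200 cap — no reduction.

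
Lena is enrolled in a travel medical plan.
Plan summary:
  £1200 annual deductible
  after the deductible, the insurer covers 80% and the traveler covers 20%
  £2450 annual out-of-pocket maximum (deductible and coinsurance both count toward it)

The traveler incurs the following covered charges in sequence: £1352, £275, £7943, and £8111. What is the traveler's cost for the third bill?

Claim 1 (£1352): £1200 finishes the deductible; £152 goes to coinsurance; traveler's 20% is £30.40. Traveler pays £1230.40; OOP now £1230.40.
Claim 2 (£275): 20% coinsurance on £275 = £55. Traveler pays £55; OOP now £1285.40.
Claim 3 (£7943): 20% coinsurance on £7943 = £1588.60. That would push OOP to £2874, over the £2450 cap, so traveler pays £2450 − £1285.40 = £1164.60.

£1164.60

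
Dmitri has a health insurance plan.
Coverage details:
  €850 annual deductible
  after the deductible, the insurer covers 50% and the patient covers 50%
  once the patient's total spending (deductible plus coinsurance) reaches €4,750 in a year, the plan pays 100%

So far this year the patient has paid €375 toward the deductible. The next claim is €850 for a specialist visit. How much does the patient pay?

Deductible still to meet: €850 − €375 = €475.
After the €475 deductible portion, €850 − €475 = €375 is subject to coinsurance.
Coinsurance: €375 × 50% = €187.50.
So the patient owes €475 + €187.50 = €662.50 before any cap.
Year-to-date out-of-pocket becomes €375 + €662.50 = €1,037.50, still under the €4,750 maximum, so no cap applies.

€662.50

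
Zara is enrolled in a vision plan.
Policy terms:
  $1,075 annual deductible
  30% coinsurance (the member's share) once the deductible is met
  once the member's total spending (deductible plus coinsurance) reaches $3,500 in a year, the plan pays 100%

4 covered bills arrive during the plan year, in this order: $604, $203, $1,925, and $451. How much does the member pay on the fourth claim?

Bill 1, $604: fully absorbed by the deductible. Member owes $604 (running OOP $604).
Bill 2, $203: entire amount goes to the deductible. Cost to member: $203. OOP to date $807.
Bill 3, $1,925: $268 to deductible, leaving $1,657; coinsurance $1,657 × 30% = $497.10. Member pays $765.10; OOP now $1,572.10.
Bill 4, $451: deductible met; 30% of $451 = $135.30. Member owes $135.30 (running OOP $1,707.40).

$135.30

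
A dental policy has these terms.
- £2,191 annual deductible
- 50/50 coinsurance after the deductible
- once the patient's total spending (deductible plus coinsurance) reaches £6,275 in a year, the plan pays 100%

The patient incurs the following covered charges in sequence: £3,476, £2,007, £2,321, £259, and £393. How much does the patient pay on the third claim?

Claim 1 — £3,476: £2,191 to deductible, leaving £1,285; patient's 50% is £642.50. Cost to patient: £2,833.50. OOP to date £2,833.50.
Claim 2 — £2,007: 50% coinsurance on £2,007 = £1,003.50. Patient pays £1,003.50; OOP now £3,837.
Claim 3 — £2,321: deductible already satisfied, so patient's share is 50% × £2,321 = £1,160.50. Patient pays £1,160.50; OOP now £4,997.50.

£1,160.50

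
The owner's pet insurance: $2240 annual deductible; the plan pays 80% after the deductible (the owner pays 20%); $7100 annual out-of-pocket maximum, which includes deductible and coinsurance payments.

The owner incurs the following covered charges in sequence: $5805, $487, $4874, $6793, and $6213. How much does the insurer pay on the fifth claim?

#1 ($5805): deductible takes $2240, $3565 remains; 20% of $3565 = $713. Cost to owner: $2953. OOP to date $2953. Plan pays $5805 − $2953 = $2852.
#2 ($487): 20% coinsurance on $487 = $97.40. Owner pays $97.40; OOP now $3050.40. Insurer: $487 − $97.40 = $389.60.
#3 ($4874): deductible already satisfied, so owner's share is 20% × $4874 = $974.80. Owner owes $974.80 (running OOP $4025.20). Plan pays $4874 − $974.80 = $3899.20.
#4 ($6793): 20% coinsurance on $6793 = $1358.60. Owner pays $1358.60; OOP now $5383.80. Insurer: $6793 − $1358.60 = $5434.40.
#5 ($6213): deductible already satisfied, so owner's share is 20% × $6213 = $1242.60. Owner pays $1242.60; OOP now $6626.40. Insurer: $6213 − $1242.60 = $4970.40.

$4970.40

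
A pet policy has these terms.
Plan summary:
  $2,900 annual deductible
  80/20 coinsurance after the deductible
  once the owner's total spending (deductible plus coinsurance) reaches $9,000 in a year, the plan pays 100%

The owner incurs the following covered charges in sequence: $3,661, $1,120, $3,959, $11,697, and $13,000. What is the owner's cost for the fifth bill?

$2,592.60

Claim 1 — $3,661: deductible takes $2,900, $761 remains; coinsurance $761 × 20% = $152.20. Cost to owner: $3,052.20. OOP to date $3,052.20.
Claim 2 — $1,120: deductible met; 20% of $1,120 = $224. Cost to owner: $224. OOP to date $3,276.20.
Claim 3 — $3,959: deductible met; 20% of $3,959 = $791.80. Owner pays $791.80; OOP now $4,068.
Claim 4 — $11,697: deductible already satisfied, so owner's share is 20% × $11,697 = $2,339.40. Cost to owner: $2,339.40. OOP to date $6,407.40.
Claim 5 — $13,000: deductible met; 20% of $13,000 = $2,600. Adding that to $6,407.40 gives $9,007.40, past the $9,000 cap; owner pays only $9,000 − $6,407.40 = $2,592.60.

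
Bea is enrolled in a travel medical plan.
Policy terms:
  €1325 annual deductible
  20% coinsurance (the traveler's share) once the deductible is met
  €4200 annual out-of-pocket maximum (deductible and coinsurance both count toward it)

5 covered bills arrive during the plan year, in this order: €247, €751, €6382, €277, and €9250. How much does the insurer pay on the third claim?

€4844

Claim 1 — €247: entire amount goes to the deductible. Traveler pays €247; OOP now €247. Plan pays €247 − €247 = €0.
Claim 2 — €751: entire amount goes to the deductible. Traveler owes €751 (running OOP €998). Insurer: €751 − €751 = €0.
Claim 3 — €6382: €327 finishes the deductible; €6055 goes to coinsurance; traveler's 20% is €1211. Traveler pays €1538; OOP now €2536. Insurer: €6382 − €1538 = €4844.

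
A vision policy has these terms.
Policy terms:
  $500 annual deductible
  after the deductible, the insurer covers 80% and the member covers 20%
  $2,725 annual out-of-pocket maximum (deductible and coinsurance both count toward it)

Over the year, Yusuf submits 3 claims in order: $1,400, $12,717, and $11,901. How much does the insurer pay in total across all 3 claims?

$23,293

Claim 1 — $1,400: deductible takes $500, $900 remains; coinsurance $900 × 20% = $180. Member pays $680; OOP now $680. Plan pays $1,400 − $680 = $720.
Claim 2 — $12,717: 20% coinsurance on $12,717 = $2,543.40. That would push OOP to $3,223.40, over the $2,725 cap, so member pays $2,725 − $680 = $2,045. Plan pays $12,717 − $2,045 = $10,672.
Claim 3 — $11,901: deductible met; 20% of $11,901 = $2,380.20. Adding that to $2,725 gives $5,105.20, past the $2,725 cap; member pays only $2,725 − $2,725 = $0. Plan pays $11,901 − $0 = $11,901.
Insurer total: $720 + $10,672 + $11,901 = $23,293.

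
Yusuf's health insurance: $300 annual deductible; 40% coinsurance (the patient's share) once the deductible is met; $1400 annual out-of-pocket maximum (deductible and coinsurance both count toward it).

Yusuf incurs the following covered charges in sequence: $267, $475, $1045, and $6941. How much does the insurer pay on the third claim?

#1 ($267): entire amount goes to the deductible. Patient pays $267; OOP now $267. Plan pays $267 − $267 = $0.
#2 ($475): deductible takes $33, $442 remains; patient's 40% is $176.80. Patient pays $209.80; OOP now $476.80. Plan pays $475 − $209.80 = $265.20.
#3 ($1045): deductible met; 40% of $1045 = $418. Patient owes $418 (running OOP $894.80). Insurer: $1045 − $418 = $627.

$627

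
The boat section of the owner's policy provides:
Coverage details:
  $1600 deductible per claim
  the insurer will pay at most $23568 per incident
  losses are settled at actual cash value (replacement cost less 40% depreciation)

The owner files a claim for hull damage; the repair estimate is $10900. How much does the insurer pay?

$4940

At 40% depreciation, ACV = $10900 − $4360 = $6540.
Less the $1600 deductible: $6540 − $1600 = $4940.
$4940 is within the $23568 limit, so the insurer pays $4940.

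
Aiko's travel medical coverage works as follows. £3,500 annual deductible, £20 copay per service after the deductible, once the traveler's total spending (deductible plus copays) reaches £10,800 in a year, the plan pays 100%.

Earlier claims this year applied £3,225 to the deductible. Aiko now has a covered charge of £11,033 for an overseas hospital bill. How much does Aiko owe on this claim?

Remaining deductible: £3,500 − £3,225 = £275.
After the £275 deductible portion, £11,033 − £275 = £10,758 is subject to the copay.
Copay on this service: £20.
So the traveler owes £275 + £20 = £295 before any cap.
Year-to-date out-of-pocket becomes £3,225 + £295 = £3,520, still under the £10,800 maximum, so no cap applies.

£295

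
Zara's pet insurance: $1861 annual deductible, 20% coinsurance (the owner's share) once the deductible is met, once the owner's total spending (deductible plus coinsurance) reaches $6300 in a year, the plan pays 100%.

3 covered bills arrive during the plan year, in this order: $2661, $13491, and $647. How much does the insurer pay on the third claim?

$517.60

#1 ($2661): $1861 to deductible, leaving $800; coinsurance $800 × 20% = $160. Owner pays $2021; OOP now $2021. Insurer: $2661 − $2021 = $640.
#2 ($13491): 20% coinsurance on $13491 = $2698.20. Owner pays $2698.20; OOP now $4719.20. Plan pays $13491 − $2698.20 = $10792.80.
#3 ($647): deductible already satisfied, so owner's share is 20% × $647 = $129.40. Owner pays $129.40; OOP now $4848.60. Insurer: $647 − $129.40 = $517.60.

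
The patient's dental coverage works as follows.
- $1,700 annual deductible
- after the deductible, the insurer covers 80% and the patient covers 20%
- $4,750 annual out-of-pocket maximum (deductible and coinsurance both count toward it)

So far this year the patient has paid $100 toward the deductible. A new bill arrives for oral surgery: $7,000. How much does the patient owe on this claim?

Remaining deductible: $1,700 − $100 = $1,600.
That leaves $7,000 − $1,600 = $5,400 for coinsurance.
Patient's 20% share of $5,400 is $1,080.
So the patient owes $1,600 + $1,080 = $2,680 before any cap.
Total out-of-pocket so far would be $100 + $2,680 = $2,780, below the $4,750 cap — no reduction.

$2,680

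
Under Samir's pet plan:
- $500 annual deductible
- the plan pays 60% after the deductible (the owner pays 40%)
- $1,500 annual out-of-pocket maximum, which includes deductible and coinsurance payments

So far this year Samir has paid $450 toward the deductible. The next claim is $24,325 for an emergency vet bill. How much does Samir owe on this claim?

$1,050

Remaining deductible: $500 − $450 = $50.
The remaining $24,275 (= $24,325 − $50) moves to coinsurance.
Coinsurance: $24,275 × 40% = $9,710.
Owner responsibility before any cap: $50 + $9,710 = $9,760.
Year-to-date out-of-pocket would reach $450 + $9,760 = $10,210, above the $1,500 maximum, so the owner pays only $1,500 − $450 = $1,050.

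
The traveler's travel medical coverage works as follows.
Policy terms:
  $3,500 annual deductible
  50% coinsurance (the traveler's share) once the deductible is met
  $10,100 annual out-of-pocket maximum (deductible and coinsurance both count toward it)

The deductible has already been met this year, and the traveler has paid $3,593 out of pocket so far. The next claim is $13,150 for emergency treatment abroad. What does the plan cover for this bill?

With the deductible met, the entire $13,150 is subject to coinsurance.
50% of $13,150 = $6,575 falls to the traveler.
Adding $6,575 to the $3,593 already spent would give $10,168, which exceeds the $10,100 cap; the traveler pays just $10,100 − $3,593 = $6,507.
The plan picks up $13,150 − $6,507 = $6,643.

$6,643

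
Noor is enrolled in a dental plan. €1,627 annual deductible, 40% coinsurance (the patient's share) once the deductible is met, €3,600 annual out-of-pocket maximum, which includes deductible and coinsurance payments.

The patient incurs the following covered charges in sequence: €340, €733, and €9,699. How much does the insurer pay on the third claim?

Claim 1 — €340: fully absorbed by the deductible. Patient owes €340 (running OOP €340). Insurer: €340 − €340 = €0.
Claim 2 — €733: fully absorbed by the deductible. Patient owes €733 (running OOP €1,073). Insurer: €733 − €733 = €0.
Claim 3 — €9,699: €554 to deductible, leaving €9,145; coinsurance €9,145 × 40% = €3,658. Claim cost before the cap: €554 + €3,658 = €4,212. OOP would hit €5,285 > €3,600, so the cap limits the patient to €3,600 − €1,073 = €2,527. Insurer: €9,699 − €2,527 = €7,172.

€7,172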